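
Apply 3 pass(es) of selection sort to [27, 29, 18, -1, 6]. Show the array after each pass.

Pass 1: Select minimum -1 at index 3, swap -> [-1, 29, 18, 27, 6]
Pass 2: Select minimum 6 at index 4, swap -> [-1, 6, 18, 27, 29]
Pass 3: Select minimum 18 at index 2, swap -> [-1, 6, 18, 27, 29]


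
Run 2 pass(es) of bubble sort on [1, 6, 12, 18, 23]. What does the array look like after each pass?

After pass 1: [1, 6, 12, 18, 23] (0 swaps)
After pass 2: [1, 6, 12, 18, 23] (0 swaps)
Total swaps: 0


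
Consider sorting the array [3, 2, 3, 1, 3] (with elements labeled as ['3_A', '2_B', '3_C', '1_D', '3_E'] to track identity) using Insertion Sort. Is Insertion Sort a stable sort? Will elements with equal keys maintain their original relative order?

Trace Insertion Sort on the labeled array (the key is the number; the letter only tracks identity):
  Insert 2_B at index 0: [2_B, 3_A, 3_C, 1_D, 3_E]
  Insert 3_C at index 2: [2_B, 3_A, 3_C, 1_D, 3_E]
  Insert 1_D at index 0: [1_D, 2_B, 3_A, 3_C, 3_E]
  Insert 3_E at index 4: [1_D, 2_B, 3_A, 3_C, 3_E]
Final order: [1_D, 2_B, 3_A, 3_C, 3_E]
Equal keys:
  value 3: originally 3_A, 3_C, 3_E; after sorting 3_A, 3_C, 3_E -> order preserved
All equal keys kept their original relative order. Insertion Sort is stable: elements are shifted only while they are strictly greater than the key, so a key is inserted after any equal elements already placed.
Answer: Stable


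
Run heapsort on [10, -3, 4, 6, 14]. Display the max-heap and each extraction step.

Build heap: [14, 10, 4, 6, -3]
Extract 14: [10, 6, 4, -3, 14]
Extract 10: [6, -3, 4, 10, 14]
Extract 6: [4, -3, 6, 10, 14]
Extract 4: [-3, 4, 6, 10, 14]


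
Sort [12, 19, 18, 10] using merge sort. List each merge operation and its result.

Divide and conquer:
  Merge [12] + [19] -> [12, 19]
  Merge [18] + [10] -> [10, 18]
  Merge [12, 19] + [10, 18] -> [10, 12, 18, 19]


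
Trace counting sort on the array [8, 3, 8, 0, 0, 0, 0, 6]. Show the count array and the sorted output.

Count array: [4, 0, 0, 1, 0, 0, 1, 0, 2]
(count[i] = number of elements equal to i)
Cumulative count: [4, 4, 4, 5, 5, 5, 6, 6, 8]
Sorted: [0, 0, 0, 0, 3, 6, 8, 8]


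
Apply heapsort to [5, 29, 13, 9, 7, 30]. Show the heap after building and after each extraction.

Build heap: [30, 29, 13, 9, 7, 5]
Extract 30: [29, 9, 13, 5, 7, 30]
Extract 29: [13, 9, 7, 5, 29, 30]
Extract 13: [9, 5, 7, 13, 29, 30]
Extract 9: [7, 5, 9, 13, 29, 30]
Extract 7: [5, 7, 9, 13, 29, 30]


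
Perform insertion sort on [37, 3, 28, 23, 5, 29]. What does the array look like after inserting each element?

First element 37 is already 'sorted'
Insert 3: shifted 1 elements -> [3, 37, 28, 23, 5, 29]
Insert 28: shifted 1 elements -> [3, 28, 37, 23, 5, 29]
Insert 23: shifted 2 elements -> [3, 23, 28, 37, 5, 29]
Insert 5: shifted 3 elements -> [3, 5, 23, 28, 37, 29]
Insert 29: shifted 1 elements -> [3, 5, 23, 28, 29, 37]


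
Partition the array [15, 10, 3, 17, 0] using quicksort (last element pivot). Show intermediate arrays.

Partition 1: pivot=0 at index 0 -> [0, 10, 3, 17, 15]
Partition 2: pivot=15 at index 3 -> [0, 10, 3, 15, 17]
Partition 3: pivot=3 at index 1 -> [0, 3, 10, 15, 17]


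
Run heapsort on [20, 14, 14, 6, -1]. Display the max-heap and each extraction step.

Build heap: [20, 14, 14, 6, -1]
Extract 20: [14, 6, 14, -1, 20]
Extract 14: [14, 6, -1, 14, 20]
Extract 14: [6, -1, 14, 14, 20]
Extract 6: [-1, 6, 14, 14, 20]


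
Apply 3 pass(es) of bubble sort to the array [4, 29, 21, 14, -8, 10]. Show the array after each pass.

After pass 1: [4, 21, 14, -8, 10, 29] (4 swaps)
After pass 2: [4, 14, -8, 10, 21, 29] (3 swaps)
After pass 3: [4, -8, 10, 14, 21, 29] (2 swaps)
Total swaps: 9


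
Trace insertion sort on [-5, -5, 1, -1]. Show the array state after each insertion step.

First element -5 is already 'sorted'
Insert -5: shifted 0 elements -> [-5, -5, 1, -1]
Insert 1: shifted 0 elements -> [-5, -5, 1, -1]
Insert -1: shifted 1 elements -> [-5, -5, -1, 1]


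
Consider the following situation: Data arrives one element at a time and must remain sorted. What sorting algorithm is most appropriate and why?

Best choice: Insertion sort
Reason: Insertion sort naturally handles online/streaming input by inserting each new element into sorted position


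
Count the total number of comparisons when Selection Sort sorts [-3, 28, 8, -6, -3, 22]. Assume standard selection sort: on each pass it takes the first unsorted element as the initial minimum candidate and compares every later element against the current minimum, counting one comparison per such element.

Pass 1: scan indices 1..5 for the minimum = 5 comparison(s); min is -6, place at index 0 -> [-6, 28, 8, -3, -3, 22]
Pass 2: scan indices 2..5 for the minimum = 4 comparison(s); min is -3, place at index 1 -> [-6, -3, 8, 28, -3, 22]
Pass 3: scan indices 3..5 for the minimum = 3 comparison(s); min is -3, place at index 2 -> [-6, -3, -3, 28, 8, 22]
Pass 4: scan indices 4..5 for the minimum = 2 comparison(s); min is 8, place at index 3 -> [-6, -3, -3, 8, 28, 22]
Pass 5: scan indices 5..5 for the minimum = 1 comparison(s); min is 22, place at index 4 -> [-6, -3, -3, 8, 22, 28]
Selection sort always scans the whole unsorted suffix, so the count is (n-1) + (n-2) + ... + 1 = n(n-1)/2 = 6*5/2 = 15 regardless of the input order.
Total comparisons: 5 + 4 + 3 + 2 + 1 = 15


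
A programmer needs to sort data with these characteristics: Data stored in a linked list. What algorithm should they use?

Best choice: Merge sort
Reason: Merge sort doesn't require random access; can be done in O(1) extra space for linked lists


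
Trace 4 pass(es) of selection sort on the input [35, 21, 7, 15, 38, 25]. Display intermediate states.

Pass 1: Select minimum 7 at index 2, swap -> [7, 21, 35, 15, 38, 25]
Pass 2: Select minimum 15 at index 3, swap -> [7, 15, 35, 21, 38, 25]
Pass 3: Select minimum 21 at index 3, swap -> [7, 15, 21, 35, 38, 25]
Pass 4: Select minimum 25 at index 5, swap -> [7, 15, 21, 25, 38, 35]


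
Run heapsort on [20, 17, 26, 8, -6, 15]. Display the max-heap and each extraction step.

Build heap: [26, 17, 20, 8, -6, 15]
Extract 26: [20, 17, 15, 8, -6, 26]
Extract 20: [17, 8, 15, -6, 20, 26]
Extract 17: [15, 8, -6, 17, 20, 26]
Extract 15: [8, -6, 15, 17, 20, 26]
Extract 8: [-6, 8, 15, 17, 20, 26]


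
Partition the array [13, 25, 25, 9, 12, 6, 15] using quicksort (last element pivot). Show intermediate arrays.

Partition 1: pivot=15 at index 4 -> [13, 9, 12, 6, 15, 25, 25]
Partition 2: pivot=6 at index 0 -> [6, 9, 12, 13, 15, 25, 25]
Partition 3: pivot=13 at index 3 -> [6, 9, 12, 13, 15, 25, 25]
Partition 4: pivot=12 at index 2 -> [6, 9, 12, 13, 15, 25, 25]
Partition 5: pivot=25 at index 6 -> [6, 9, 12, 13, 15, 25, 25]


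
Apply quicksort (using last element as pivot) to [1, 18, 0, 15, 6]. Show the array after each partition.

Partition 1: pivot=6 at index 2 -> [1, 0, 6, 15, 18]
Partition 2: pivot=0 at index 0 -> [0, 1, 6, 15, 18]
Partition 3: pivot=18 at index 4 -> [0, 1, 6, 15, 18]


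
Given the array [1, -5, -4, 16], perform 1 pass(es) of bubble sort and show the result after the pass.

After pass 1: [-5, -4, 1, 16] (2 swaps)
Total swaps: 2


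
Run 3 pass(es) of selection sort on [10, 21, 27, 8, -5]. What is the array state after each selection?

Pass 1: Select minimum -5 at index 4, swap -> [-5, 21, 27, 8, 10]
Pass 2: Select minimum 8 at index 3, swap -> [-5, 8, 27, 21, 10]
Pass 3: Select minimum 10 at index 4, swap -> [-5, 8, 10, 21, 27]


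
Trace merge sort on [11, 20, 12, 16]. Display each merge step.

Divide and conquer:
  Merge [11] + [20] -> [11, 20]
  Merge [12] + [16] -> [12, 16]
  Merge [11, 20] + [12, 16] -> [11, 12, 16, 20]


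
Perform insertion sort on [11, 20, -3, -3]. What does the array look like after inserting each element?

First element 11 is already 'sorted'
Insert 20: shifted 0 elements -> [11, 20, -3, -3]
Insert -3: shifted 2 elements -> [-3, 11, 20, -3]
Insert -3: shifted 2 elements -> [-3, -3, 11, 20]


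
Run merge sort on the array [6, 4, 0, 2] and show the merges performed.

Divide and conquer:
  Merge [6] + [4] -> [4, 6]
  Merge [0] + [2] -> [0, 2]
  Merge [4, 6] + [0, 2] -> [0, 2, 4, 6]


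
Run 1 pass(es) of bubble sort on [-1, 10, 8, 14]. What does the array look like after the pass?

After pass 1: [-1, 8, 10, 14] (1 swaps)
Total swaps: 1


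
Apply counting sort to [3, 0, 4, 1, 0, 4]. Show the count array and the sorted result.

Count array: [2, 1, 0, 1, 2]
(count[i] = number of elements equal to i)
Cumulative count: [2, 3, 3, 4, 6]
Sorted: [0, 0, 1, 3, 4, 4]


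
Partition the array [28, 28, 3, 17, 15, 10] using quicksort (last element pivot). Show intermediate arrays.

Partition 1: pivot=10 at index 1 -> [3, 10, 28, 17, 15, 28]
Partition 2: pivot=28 at index 5 -> [3, 10, 28, 17, 15, 28]
Partition 3: pivot=15 at index 2 -> [3, 10, 15, 17, 28, 28]
Partition 4: pivot=28 at index 4 -> [3, 10, 15, 17, 28, 28]


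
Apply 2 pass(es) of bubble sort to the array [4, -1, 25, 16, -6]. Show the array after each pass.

After pass 1: [-1, 4, 16, -6, 25] (3 swaps)
After pass 2: [-1, 4, -6, 16, 25] (1 swaps)
Total swaps: 4


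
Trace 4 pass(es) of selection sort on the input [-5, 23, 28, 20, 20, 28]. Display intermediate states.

Pass 1: Select minimum -5 at index 0, swap -> [-5, 23, 28, 20, 20, 28]
Pass 2: Select minimum 20 at index 3, swap -> [-5, 20, 28, 23, 20, 28]
Pass 3: Select minimum 20 at index 4, swap -> [-5, 20, 20, 23, 28, 28]
Pass 4: Select minimum 23 at index 3, swap -> [-5, 20, 20, 23, 28, 28]


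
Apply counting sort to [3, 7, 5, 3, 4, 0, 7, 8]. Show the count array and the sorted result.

Count array: [1, 0, 0, 2, 1, 1, 0, 2, 1]
(count[i] = number of elements equal to i)
Cumulative count: [1, 1, 1, 3, 4, 5, 5, 7, 8]
Sorted: [0, 3, 3, 4, 5, 7, 7, 8]


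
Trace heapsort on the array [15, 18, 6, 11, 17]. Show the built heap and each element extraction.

Build heap: [18, 17, 6, 11, 15]
Extract 18: [17, 15, 6, 11, 18]
Extract 17: [15, 11, 6, 17, 18]
Extract 15: [11, 6, 15, 17, 18]
Extract 11: [6, 11, 15, 17, 18]


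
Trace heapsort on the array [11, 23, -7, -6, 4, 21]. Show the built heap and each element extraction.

Build heap: [23, 11, 21, -6, 4, -7]
Extract 23: [21, 11, -7, -6, 4, 23]
Extract 21: [11, 4, -7, -6, 21, 23]
Extract 11: [4, -6, -7, 11, 21, 23]
Extract 4: [-6, -7, 4, 11, 21, 23]
Extract -6: [-7, -6, 4, 11, 21, 23]


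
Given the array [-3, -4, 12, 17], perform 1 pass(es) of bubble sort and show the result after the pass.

After pass 1: [-4, -3, 12, 17] (1 swaps)
Total swaps: 1


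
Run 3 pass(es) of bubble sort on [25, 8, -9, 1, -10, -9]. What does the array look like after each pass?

After pass 1: [8, -9, 1, -10, -9, 25] (5 swaps)
After pass 2: [-9, 1, -10, -9, 8, 25] (4 swaps)
After pass 3: [-9, -10, -9, 1, 8, 25] (2 swaps)
Total swaps: 11


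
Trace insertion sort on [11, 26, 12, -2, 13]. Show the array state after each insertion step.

First element 11 is already 'sorted'
Insert 26: shifted 0 elements -> [11, 26, 12, -2, 13]
Insert 12: shifted 1 elements -> [11, 12, 26, -2, 13]
Insert -2: shifted 3 elements -> [-2, 11, 12, 26, 13]
Insert 13: shifted 1 elements -> [-2, 11, 12, 13, 26]


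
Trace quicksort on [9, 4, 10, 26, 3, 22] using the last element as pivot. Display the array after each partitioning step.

Partition 1: pivot=22 at index 4 -> [9, 4, 10, 3, 22, 26]
Partition 2: pivot=3 at index 0 -> [3, 4, 10, 9, 22, 26]
Partition 3: pivot=9 at index 2 -> [3, 4, 9, 10, 22, 26]


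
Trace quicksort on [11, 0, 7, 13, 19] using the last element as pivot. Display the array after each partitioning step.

Partition 1: pivot=19 at index 4 -> [11, 0, 7, 13, 19]
Partition 2: pivot=13 at index 3 -> [11, 0, 7, 13, 19]
Partition 3: pivot=7 at index 1 -> [0, 7, 11, 13, 19]


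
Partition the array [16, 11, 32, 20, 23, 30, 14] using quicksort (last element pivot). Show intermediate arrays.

Partition 1: pivot=14 at index 1 -> [11, 14, 32, 20, 23, 30, 16]
Partition 2: pivot=16 at index 2 -> [11, 14, 16, 20, 23, 30, 32]
Partition 3: pivot=32 at index 6 -> [11, 14, 16, 20, 23, 30, 32]
Partition 4: pivot=30 at index 5 -> [11, 14, 16, 20, 23, 30, 32]
Partition 5: pivot=23 at index 4 -> [11, 14, 16, 20, 23, 30, 32]


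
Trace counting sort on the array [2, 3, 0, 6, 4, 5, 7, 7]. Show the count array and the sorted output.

Count array: [1, 0, 1, 1, 1, 1, 1, 2]
(count[i] = number of elements equal to i)
Cumulative count: [1, 1, 2, 3, 4, 5, 6, 8]
Sorted: [0, 2, 3, 4, 5, 6, 7, 7]


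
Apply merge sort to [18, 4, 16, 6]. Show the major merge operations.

Divide and conquer:
  Merge [18] + [4] -> [4, 18]
  Merge [16] + [6] -> [6, 16]
  Merge [4, 18] + [6, 16] -> [4, 6, 16, 18]


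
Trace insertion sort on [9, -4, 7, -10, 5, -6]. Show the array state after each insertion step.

First element 9 is already 'sorted'
Insert -4: shifted 1 elements -> [-4, 9, 7, -10, 5, -6]
Insert 7: shifted 1 elements -> [-4, 7, 9, -10, 5, -6]
Insert -10: shifted 3 elements -> [-10, -4, 7, 9, 5, -6]
Insert 5: shifted 2 elements -> [-10, -4, 5, 7, 9, -6]
Insert -6: shifted 4 elements -> [-10, -6, -4, 5, 7, 9]


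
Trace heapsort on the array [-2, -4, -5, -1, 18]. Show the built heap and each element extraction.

Build heap: [18, -1, -5, -2, -4]
Extract 18: [-1, -2, -5, -4, 18]
Extract -1: [-2, -4, -5, -1, 18]
Extract -2: [-4, -5, -2, -1, 18]
Extract -4: [-5, -4, -2, -1, 18]


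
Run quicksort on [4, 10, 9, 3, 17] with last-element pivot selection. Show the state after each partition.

Partition 1: pivot=17 at index 4 -> [4, 10, 9, 3, 17]
Partition 2: pivot=3 at index 0 -> [3, 10, 9, 4, 17]
Partition 3: pivot=4 at index 1 -> [3, 4, 9, 10, 17]
Partition 4: pivot=10 at index 3 -> [3, 4, 9, 10, 17]


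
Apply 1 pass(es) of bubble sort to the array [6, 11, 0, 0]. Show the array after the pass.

After pass 1: [6, 0, 0, 11] (2 swaps)
Total swaps: 2


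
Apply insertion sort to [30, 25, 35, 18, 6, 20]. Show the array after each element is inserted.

First element 30 is already 'sorted'
Insert 25: shifted 1 elements -> [25, 30, 35, 18, 6, 20]
Insert 35: shifted 0 elements -> [25, 30, 35, 18, 6, 20]
Insert 18: shifted 3 elements -> [18, 25, 30, 35, 6, 20]
Insert 6: shifted 4 elements -> [6, 18, 25, 30, 35, 20]
Insert 20: shifted 3 elements -> [6, 18, 20, 25, 30, 35]


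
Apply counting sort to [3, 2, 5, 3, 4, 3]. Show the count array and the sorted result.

Count array: [0, 0, 1, 3, 1, 1]
(count[i] = number of elements equal to i)
Cumulative count: [0, 0, 1, 4, 5, 6]
Sorted: [2, 3, 3, 3, 4, 5]


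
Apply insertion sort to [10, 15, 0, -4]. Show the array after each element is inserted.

First element 10 is already 'sorted'
Insert 15: shifted 0 elements -> [10, 15, 0, -4]
Insert 0: shifted 2 elements -> [0, 10, 15, -4]
Insert -4: shifted 3 elements -> [-4, 0, 10, 15]


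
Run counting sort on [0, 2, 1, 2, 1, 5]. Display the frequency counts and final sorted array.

Count array: [1, 2, 2, 0, 0, 1]
(count[i] = number of elements equal to i)
Cumulative count: [1, 3, 5, 5, 5, 6]
Sorted: [0, 1, 1, 2, 2, 5]


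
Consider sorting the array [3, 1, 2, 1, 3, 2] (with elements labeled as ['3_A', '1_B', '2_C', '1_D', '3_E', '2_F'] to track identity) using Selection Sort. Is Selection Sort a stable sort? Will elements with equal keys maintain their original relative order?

Trace Selection Sort on the labeled array (the key is the number; the letter only tracks identity):
  Pass 1: minimum of unsorted part is 1_B at index 1; swap it with 3_A at index 0 -> [1_B, 3_A, 2_C, 1_D, 3_E, 2_F]
  Pass 2: minimum of unsorted part is 1_D at index 3; swap it with 3_A at index 1 -> [1_B, 1_D, 2_C, 3_A, 3_E, 2_F]
  Pass 3: minimum 2_C is already at index 2; no swap -> [1_B, 1_D, 2_C, 3_A, 3_E, 2_F]
  Pass 4: minimum of unsorted part is 2_F at index 5; swap it with 3_A at index 3 -> [1_B, 1_D, 2_C, 2_F, 3_E, 3_A]
  Pass 5: minimum 3_E is already at index 4; no swap -> [1_B, 1_D, 2_C, 2_F, 3_E, 3_A]
Final order: [1_B, 1_D, 2_C, 2_F, 3_E, 3_A]
Equal keys:
  value 1: originally 1_B, 1_D; after sorting 1_B, 1_D -> order preserved
  value 2: originally 2_C, 2_F; after sorting 2_C, 2_F -> order preserved
  value 3: originally 3_A, 3_E; after sorting 3_E, 3_A -> order changed
Equal keys were reordered, so Selection Sort is not stable: the long-range swap that moves the minimum into place can carry an element past an equal key. (One such input is enough; an unstable sort may happen to preserve order on other inputs, but it gives no guarantee.)
Answer: Not stable


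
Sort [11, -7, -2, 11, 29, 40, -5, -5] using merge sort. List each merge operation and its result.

Divide and conquer:
  Merge [11] + [-7] -> [-7, 11]
  Merge [-2] + [11] -> [-2, 11]
  Merge [-7, 11] + [-2, 11] -> [-7, -2, 11, 11]
  Merge [29] + [40] -> [29, 40]
  Merge [-5] + [-5] -> [-5, -5]
  Merge [29, 40] + [-5, -5] -> [-5, -5, 29, 40]
  Merge [-7, -2, 11, 11] + [-5, -5, 29, 40] -> [-7, -5, -5, -2, 11, 11, 29, 40]


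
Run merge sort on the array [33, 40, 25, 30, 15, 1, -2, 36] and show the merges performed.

Divide and conquer:
  Merge [33] + [40] -> [33, 40]
  Merge [25] + [30] -> [25, 30]
  Merge [33, 40] + [25, 30] -> [25, 30, 33, 40]
  Merge [15] + [1] -> [1, 15]
  Merge [-2] + [36] -> [-2, 36]
  Merge [1, 15] + [-2, 36] -> [-2, 1, 15, 36]
  Merge [25, 30, 33, 40] + [-2, 1, 15, 36] -> [-2, 1, 15, 25, 30, 33, 36, 40]


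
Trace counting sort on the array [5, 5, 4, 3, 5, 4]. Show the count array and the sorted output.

Count array: [0, 0, 0, 1, 2, 3]
(count[i] = number of elements equal to i)
Cumulative count: [0, 0, 0, 1, 3, 6]
Sorted: [3, 4, 4, 5, 5, 5]


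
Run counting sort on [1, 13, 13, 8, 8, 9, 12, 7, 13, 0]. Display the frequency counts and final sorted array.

Count array: [1, 1, 0, 0, 0, 0, 0, 1, 2, 1, 0, 0, 1, 3]
(count[i] = number of elements equal to i)
Cumulative count: [1, 2, 2, 2, 2, 2, 2, 3, 5, 6, 6, 6, 7, 10]
Sorted: [0, 1, 7, 8, 8, 9, 12, 13, 13, 13]


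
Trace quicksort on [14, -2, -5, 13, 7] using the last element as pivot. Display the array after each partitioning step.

Partition 1: pivot=7 at index 2 -> [-2, -5, 7, 13, 14]
Partition 2: pivot=-5 at index 0 -> [-5, -2, 7, 13, 14]
Partition 3: pivot=14 at index 4 -> [-5, -2, 7, 13, 14]


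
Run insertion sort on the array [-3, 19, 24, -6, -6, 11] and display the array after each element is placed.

First element -3 is already 'sorted'
Insert 19: shifted 0 elements -> [-3, 19, 24, -6, -6, 11]
Insert 24: shifted 0 elements -> [-3, 19, 24, -6, -6, 11]
Insert -6: shifted 3 elements -> [-6, -3, 19, 24, -6, 11]
Insert -6: shifted 3 elements -> [-6, -6, -3, 19, 24, 11]
Insert 11: shifted 2 elements -> [-6, -6, -3, 11, 19, 24]


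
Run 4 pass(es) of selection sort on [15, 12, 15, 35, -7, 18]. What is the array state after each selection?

Pass 1: Select minimum -7 at index 4, swap -> [-7, 12, 15, 35, 15, 18]
Pass 2: Select minimum 12 at index 1, swap -> [-7, 12, 15, 35, 15, 18]
Pass 3: Select minimum 15 at index 2, swap -> [-7, 12, 15, 35, 15, 18]
Pass 4: Select minimum 15 at index 4, swap -> [-7, 12, 15, 15, 35, 18]


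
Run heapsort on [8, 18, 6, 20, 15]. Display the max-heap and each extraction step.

Build heap: [20, 18, 6, 8, 15]
Extract 20: [18, 15, 6, 8, 20]
Extract 18: [15, 8, 6, 18, 20]
Extract 15: [8, 6, 15, 18, 20]
Extract 8: [6, 8, 15, 18, 20]


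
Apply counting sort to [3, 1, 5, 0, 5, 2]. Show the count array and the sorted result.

Count array: [1, 1, 1, 1, 0, 2]
(count[i] = number of elements equal to i)
Cumulative count: [1, 2, 3, 4, 4, 6]
Sorted: [0, 1, 2, 3, 5, 5]


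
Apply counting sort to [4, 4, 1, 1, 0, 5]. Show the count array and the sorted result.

Count array: [1, 2, 0, 0, 2, 1]
(count[i] = number of elements equal to i)
Cumulative count: [1, 3, 3, 3, 5, 6]
Sorted: [0, 1, 1, 4, 4, 5]


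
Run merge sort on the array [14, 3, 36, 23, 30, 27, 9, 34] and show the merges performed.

Divide and conquer:
  Merge [14] + [3] -> [3, 14]
  Merge [36] + [23] -> [23, 36]
  Merge [3, 14] + [23, 36] -> [3, 14, 23, 36]
  Merge [30] + [27] -> [27, 30]
  Merge [9] + [34] -> [9, 34]
  Merge [27, 30] + [9, 34] -> [9, 27, 30, 34]
  Merge [3, 14, 23, 36] + [9, 27, 30, 34] -> [3, 9, 14, 23, 27, 30, 34, 36]


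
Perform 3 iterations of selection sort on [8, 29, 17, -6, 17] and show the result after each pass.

Pass 1: Select minimum -6 at index 3, swap -> [-6, 29, 17, 8, 17]
Pass 2: Select minimum 8 at index 3, swap -> [-6, 8, 17, 29, 17]
Pass 3: Select minimum 17 at index 2, swap -> [-6, 8, 17, 29, 17]


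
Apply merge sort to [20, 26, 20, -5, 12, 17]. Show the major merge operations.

Divide and conquer:
  Merge [26] + [20] -> [20, 26]
  Merge [20] + [20, 26] -> [20, 20, 26]
  Merge [12] + [17] -> [12, 17]
  Merge [-5] + [12, 17] -> [-5, 12, 17]
  Merge [20, 20, 26] + [-5, 12, 17] -> [-5, 12, 17, 20, 20, 26]


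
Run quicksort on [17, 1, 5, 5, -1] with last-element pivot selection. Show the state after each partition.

Partition 1: pivot=-1 at index 0 -> [-1, 1, 5, 5, 17]
Partition 2: pivot=17 at index 4 -> [-1, 1, 5, 5, 17]
Partition 3: pivot=5 at index 3 -> [-1, 1, 5, 5, 17]
Partition 4: pivot=5 at index 2 -> [-1, 1, 5, 5, 17]


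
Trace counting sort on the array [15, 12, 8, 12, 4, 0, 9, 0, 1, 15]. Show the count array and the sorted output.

Count array: [2, 1, 0, 0, 1, 0, 0, 0, 1, 1, 0, 0, 2, 0, 0, 2]
(count[i] = number of elements equal to i)
Cumulative count: [2, 3, 3, 3, 4, 4, 4, 4, 5, 6, 6, 6, 8, 8, 8, 10]
Sorted: [0, 0, 1, 4, 8, 9, 12, 12, 15, 15]


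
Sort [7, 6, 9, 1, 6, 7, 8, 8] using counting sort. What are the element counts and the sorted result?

Count array: [0, 1, 0, 0, 0, 0, 2, 2, 2, 1]
(count[i] = number of elements equal to i)
Cumulative count: [0, 1, 1, 1, 1, 1, 3, 5, 7, 8]
Sorted: [1, 6, 6, 7, 7, 8, 8, 9]


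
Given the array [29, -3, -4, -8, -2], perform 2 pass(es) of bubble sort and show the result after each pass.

After pass 1: [-3, -4, -8, -2, 29] (4 swaps)
After pass 2: [-4, -8, -3, -2, 29] (2 swaps)
Total swaps: 6


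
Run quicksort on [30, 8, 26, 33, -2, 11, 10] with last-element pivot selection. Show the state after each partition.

Partition 1: pivot=10 at index 2 -> [8, -2, 10, 33, 30, 11, 26]
Partition 2: pivot=-2 at index 0 -> [-2, 8, 10, 33, 30, 11, 26]
Partition 3: pivot=26 at index 4 -> [-2, 8, 10, 11, 26, 33, 30]
Partition 4: pivot=30 at index 5 -> [-2, 8, 10, 11, 26, 30, 33]


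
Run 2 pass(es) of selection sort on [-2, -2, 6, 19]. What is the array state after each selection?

Pass 1: Select minimum -2 at index 0, swap -> [-2, -2, 6, 19]
Pass 2: Select minimum -2 at index 1, swap -> [-2, -2, 6, 19]


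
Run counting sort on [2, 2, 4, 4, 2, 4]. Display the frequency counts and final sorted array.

Count array: [0, 0, 3, 0, 3]
(count[i] = number of elements equal to i)
Cumulative count: [0, 0, 3, 3, 6]
Sorted: [2, 2, 2, 4, 4, 4]


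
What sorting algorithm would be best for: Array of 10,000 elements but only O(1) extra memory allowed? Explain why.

Best choice: Heapsort
Reason: Heapsort rearranges the array in place using O(1) auxiliary space and still guarantees O(n log n) time; quicksort partitions in place but needs Theta(log n) stack space for recursion (O(n) in the worst case), and mergesort requires O(n) auxiliary space


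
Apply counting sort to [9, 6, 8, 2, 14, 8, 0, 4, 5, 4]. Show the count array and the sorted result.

Count array: [1, 0, 1, 0, 2, 1, 1, 0, 2, 1, 0, 0, 0, 0, 1]
(count[i] = number of elements equal to i)
Cumulative count: [1, 1, 2, 2, 4, 5, 6, 6, 8, 9, 9, 9, 9, 9, 10]
Sorted: [0, 2, 4, 4, 5, 6, 8, 8, 9, 14]


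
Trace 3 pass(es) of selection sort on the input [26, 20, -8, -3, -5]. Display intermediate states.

Pass 1: Select minimum -8 at index 2, swap -> [-8, 20, 26, -3, -5]
Pass 2: Select minimum -5 at index 4, swap -> [-8, -5, 26, -3, 20]
Pass 3: Select minimum -3 at index 3, swap -> [-8, -5, -3, 26, 20]


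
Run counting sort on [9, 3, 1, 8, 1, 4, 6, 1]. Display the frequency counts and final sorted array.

Count array: [0, 3, 0, 1, 1, 0, 1, 0, 1, 1]
(count[i] = number of elements equal to i)
Cumulative count: [0, 3, 3, 4, 5, 5, 6, 6, 7, 8]
Sorted: [1, 1, 1, 3, 4, 6, 8, 9]


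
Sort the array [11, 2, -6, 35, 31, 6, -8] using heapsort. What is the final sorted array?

Build heap: [35, 31, 6, 2, 11, -6, -8]
Extract 35: [31, 11, 6, 2, -8, -6, 35]
Extract 31: [11, 2, 6, -6, -8, 31, 35]
Extract 11: [6, 2, -8, -6, 11, 31, 35]
Extract 6: [2, -6, -8, 6, 11, 31, 35]
Extract 2: [-6, -8, 2, 6, 11, 31, 35]
Extract -6: [-8, -6, 2, 6, 11, 31, 35]


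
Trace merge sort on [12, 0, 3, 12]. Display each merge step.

Divide and conquer:
  Merge [12] + [0] -> [0, 12]
  Merge [3] + [12] -> [3, 12]
  Merge [0, 12] + [3, 12] -> [0, 3, 12, 12]


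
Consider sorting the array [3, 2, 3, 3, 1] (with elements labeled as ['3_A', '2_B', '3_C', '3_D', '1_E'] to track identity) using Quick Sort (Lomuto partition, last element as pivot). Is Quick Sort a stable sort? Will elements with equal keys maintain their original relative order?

Trace Quick Sort on the labeled array (the key is the number; the letter only tracks identity):
  Partition indices 0..4 around pivot 1_E -> [1_E, 2_B, 3_C, 3_D, 3_A]
  Partition indices 1..4 around pivot 3_A -> [1_E, 2_B, 3_C, 3_D, 3_A]
  Partition indices 1..3 around pivot 3_D -> [1_E, 2_B, 3_C, 3_D, 3_A]
  Partition indices 1..2 around pivot 3_C -> [1_E, 2_B, 3_C, 3_D, 3_A]
Final order: [1_E, 2_B, 3_C, 3_D, 3_A]
Equal keys:
  value 3: originally 3_A, 3_C, 3_D; after sorting 3_C, 3_D, 3_A -> order changed
Equal keys were reordered, so Quick Sort is not stable: partition swaps elements across long distances and can reorder equal keys. (One such input is enough; an unstable sort may happen to preserve order on other inputs, but it gives no guarantee.)
Answer: Not stable


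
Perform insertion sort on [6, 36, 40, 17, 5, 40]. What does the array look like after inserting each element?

First element 6 is already 'sorted'
Insert 36: shifted 0 elements -> [6, 36, 40, 17, 5, 40]
Insert 40: shifted 0 elements -> [6, 36, 40, 17, 5, 40]
Insert 17: shifted 2 elements -> [6, 17, 36, 40, 5, 40]
Insert 5: shifted 4 elements -> [5, 6, 17, 36, 40, 40]
Insert 40: shifted 0 elements -> [5, 6, 17, 36, 40, 40]


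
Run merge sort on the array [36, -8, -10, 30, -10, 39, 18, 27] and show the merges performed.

Divide and conquer:
  Merge [36] + [-8] -> [-8, 36]
  Merge [-10] + [30] -> [-10, 30]
  Merge [-8, 36] + [-10, 30] -> [-10, -8, 30, 36]
  Merge [-10] + [39] -> [-10, 39]
  Merge [18] + [27] -> [18, 27]
  Merge [-10, 39] + [18, 27] -> [-10, 18, 27, 39]
  Merge [-10, -8, 30, 36] + [-10, 18, 27, 39] -> [-10, -10, -8, 18, 27, 30, 36, 39]


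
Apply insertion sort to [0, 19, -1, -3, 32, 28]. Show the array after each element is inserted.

First element 0 is already 'sorted'
Insert 19: shifted 0 elements -> [0, 19, -1, -3, 32, 28]
Insert -1: shifted 2 elements -> [-1, 0, 19, -3, 32, 28]
Insert -3: shifted 3 elements -> [-3, -1, 0, 19, 32, 28]
Insert 32: shifted 0 elements -> [-3, -1, 0, 19, 32, 28]
Insert 28: shifted 1 elements -> [-3, -1, 0, 19, 28, 32]


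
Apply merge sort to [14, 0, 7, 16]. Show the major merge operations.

Divide and conquer:
  Merge [14] + [0] -> [0, 14]
  Merge [7] + [16] -> [7, 16]
  Merge [0, 14] + [7, 16] -> [0, 7, 14, 16]


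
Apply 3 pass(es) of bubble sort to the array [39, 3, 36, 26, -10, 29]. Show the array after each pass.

After pass 1: [3, 36, 26, -10, 29, 39] (5 swaps)
After pass 2: [3, 26, -10, 29, 36, 39] (3 swaps)
After pass 3: [3, -10, 26, 29, 36, 39] (1 swaps)
Total swaps: 9


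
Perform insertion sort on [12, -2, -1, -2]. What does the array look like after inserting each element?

First element 12 is already 'sorted'
Insert -2: shifted 1 elements -> [-2, 12, -1, -2]
Insert -1: shifted 1 elements -> [-2, -1, 12, -2]
Insert -2: shifted 2 elements -> [-2, -2, -1, 12]


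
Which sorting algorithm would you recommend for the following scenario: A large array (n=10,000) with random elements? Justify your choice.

Best choice: Quicksort or Mergesort
Reason: Both have O(n log n) average case; quicksort has lower constant factors


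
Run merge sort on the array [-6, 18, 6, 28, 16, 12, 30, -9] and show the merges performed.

Divide and conquer:
  Merge [-6] + [18] -> [-6, 18]
  Merge [6] + [28] -> [6, 28]
  Merge [-6, 18] + [6, 28] -> [-6, 6, 18, 28]
  Merge [16] + [12] -> [12, 16]
  Merge [30] + [-9] -> [-9, 30]
  Merge [12, 16] + [-9, 30] -> [-9, 12, 16, 30]
  Merge [-6, 6, 18, 28] + [-9, 12, 16, 30] -> [-9, -6, 6, 12, 16, 18, 28, 30]


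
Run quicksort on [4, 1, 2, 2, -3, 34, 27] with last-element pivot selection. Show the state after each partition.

Partition 1: pivot=27 at index 5 -> [4, 1, 2, 2, -3, 27, 34]
Partition 2: pivot=-3 at index 0 -> [-3, 1, 2, 2, 4, 27, 34]
Partition 3: pivot=4 at index 4 -> [-3, 1, 2, 2, 4, 27, 34]
Partition 4: pivot=2 at index 3 -> [-3, 1, 2, 2, 4, 27, 34]
Partition 5: pivot=2 at index 2 -> [-3, 1, 2, 2, 4, 27, 34]


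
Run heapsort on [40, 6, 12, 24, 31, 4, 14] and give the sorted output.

Build heap: [40, 31, 14, 24, 6, 4, 12]
Extract 40: [31, 24, 14, 12, 6, 4, 40]
Extract 31: [24, 12, 14, 4, 6, 31, 40]
Extract 24: [14, 12, 6, 4, 24, 31, 40]
Extract 14: [12, 4, 6, 14, 24, 31, 40]
Extract 12: [6, 4, 12, 14, 24, 31, 40]
Extract 6: [4, 6, 12, 14, 24, 31, 40]


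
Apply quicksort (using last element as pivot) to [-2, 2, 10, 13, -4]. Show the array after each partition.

Partition 1: pivot=-4 at index 0 -> [-4, 2, 10, 13, -2]
Partition 2: pivot=-2 at index 1 -> [-4, -2, 10, 13, 2]
Partition 3: pivot=2 at index 2 -> [-4, -2, 2, 13, 10]
Partition 4: pivot=10 at index 3 -> [-4, -2, 2, 10, 13]


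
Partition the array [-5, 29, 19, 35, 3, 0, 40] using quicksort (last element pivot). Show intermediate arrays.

Partition 1: pivot=40 at index 6 -> [-5, 29, 19, 35, 3, 0, 40]
Partition 2: pivot=0 at index 1 -> [-5, 0, 19, 35, 3, 29, 40]
Partition 3: pivot=29 at index 4 -> [-5, 0, 19, 3, 29, 35, 40]
Partition 4: pivot=3 at index 2 -> [-5, 0, 3, 19, 29, 35, 40]


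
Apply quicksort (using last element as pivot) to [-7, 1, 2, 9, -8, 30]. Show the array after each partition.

Partition 1: pivot=30 at index 5 -> [-7, 1, 2, 9, -8, 30]
Partition 2: pivot=-8 at index 0 -> [-8, 1, 2, 9, -7, 30]
Partition 3: pivot=-7 at index 1 -> [-8, -7, 2, 9, 1, 30]
Partition 4: pivot=1 at index 2 -> [-8, -7, 1, 9, 2, 30]
Partition 5: pivot=2 at index 3 -> [-8, -7, 1, 2, 9, 30]


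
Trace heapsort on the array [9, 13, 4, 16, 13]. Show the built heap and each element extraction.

Build heap: [16, 13, 4, 9, 13]
Extract 16: [13, 13, 4, 9, 16]
Extract 13: [13, 9, 4, 13, 16]
Extract 13: [9, 4, 13, 13, 16]
Extract 9: [4, 9, 13, 13, 16]


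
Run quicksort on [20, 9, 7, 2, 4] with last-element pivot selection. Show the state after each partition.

Partition 1: pivot=4 at index 1 -> [2, 4, 7, 20, 9]
Partition 2: pivot=9 at index 3 -> [2, 4, 7, 9, 20]


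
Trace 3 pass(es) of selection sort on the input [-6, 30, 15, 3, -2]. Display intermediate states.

Pass 1: Select minimum -6 at index 0, swap -> [-6, 30, 15, 3, -2]
Pass 2: Select minimum -2 at index 4, swap -> [-6, -2, 15, 3, 30]
Pass 3: Select minimum 3 at index 3, swap -> [-6, -2, 3, 15, 30]


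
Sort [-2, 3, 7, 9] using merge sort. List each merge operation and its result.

Divide and conquer:
  Merge [-2] + [3] -> [-2, 3]
  Merge [7] + [9] -> [7, 9]
  Merge [-2, 3] + [7, 9] -> [-2, 3, 7, 9]


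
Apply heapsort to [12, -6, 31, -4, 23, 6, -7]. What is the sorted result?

Build heap: [31, 23, 12, -4, -6, 6, -7]
Extract 31: [23, -4, 12, -7, -6, 6, 31]
Extract 23: [12, -4, 6, -7, -6, 23, 31]
Extract 12: [6, -4, -6, -7, 12, 23, 31]
Extract 6: [-4, -7, -6, 6, 12, 23, 31]
Extract -4: [-6, -7, -4, 6, 12, 23, 31]
Extract -6: [-7, -6, -4, 6, 12, 23, 31]


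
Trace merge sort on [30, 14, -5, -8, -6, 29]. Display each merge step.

Divide and conquer:
  Merge [14] + [-5] -> [-5, 14]
  Merge [30] + [-5, 14] -> [-5, 14, 30]
  Merge [-6] + [29] -> [-6, 29]
  Merge [-8] + [-6, 29] -> [-8, -6, 29]
  Merge [-5, 14, 30] + [-8, -6, 29] -> [-8, -6, -5, 14, 29, 30]


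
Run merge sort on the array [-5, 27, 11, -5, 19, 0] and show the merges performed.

Divide and conquer:
  Merge [27] + [11] -> [11, 27]
  Merge [-5] + [11, 27] -> [-5, 11, 27]
  Merge [19] + [0] -> [0, 19]
  Merge [-5] + [0, 19] -> [-5, 0, 19]
  Merge [-5, 11, 27] + [-5, 0, 19] -> [-5, -5, 0, 11, 19, 27]


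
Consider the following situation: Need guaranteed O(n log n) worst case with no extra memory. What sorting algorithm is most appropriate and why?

Best choice: Heapsort
Reason: Heapsort is O(n log n) worst case and sorts in-place; quicksort can degrade to O(n^2)


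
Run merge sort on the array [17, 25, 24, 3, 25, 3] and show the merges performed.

Divide and conquer:
  Merge [25] + [24] -> [24, 25]
  Merge [17] + [24, 25] -> [17, 24, 25]
  Merge [25] + [3] -> [3, 25]
  Merge [3] + [3, 25] -> [3, 3, 25]
  Merge [17, 24, 25] + [3, 3, 25] -> [3, 3, 17, 24, 25, 25]


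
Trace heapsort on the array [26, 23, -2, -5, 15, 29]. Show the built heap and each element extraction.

Build heap: [29, 23, 26, -5, 15, -2]
Extract 29: [26, 23, -2, -5, 15, 29]
Extract 26: [23, 15, -2, -5, 26, 29]
Extract 23: [15, -5, -2, 23, 26, 29]
Extract 15: [-2, -5, 15, 23, 26, 29]
Extract -2: [-5, -2, 15, 23, 26, 29]


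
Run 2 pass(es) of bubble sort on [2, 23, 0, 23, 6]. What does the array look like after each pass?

After pass 1: [2, 0, 23, 6, 23] (2 swaps)
After pass 2: [0, 2, 6, 23, 23] (2 swaps)
Total swaps: 4


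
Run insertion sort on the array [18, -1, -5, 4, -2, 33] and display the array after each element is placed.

First element 18 is already 'sorted'
Insert -1: shifted 1 elements -> [-1, 18, -5, 4, -2, 33]
Insert -5: shifted 2 elements -> [-5, -1, 18, 4, -2, 33]
Insert 4: shifted 1 elements -> [-5, -1, 4, 18, -2, 33]
Insert -2: shifted 3 elements -> [-5, -2, -1, 4, 18, 33]
Insert 33: shifted 0 elements -> [-5, -2, -1, 4, 18, 33]


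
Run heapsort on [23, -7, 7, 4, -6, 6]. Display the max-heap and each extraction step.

Build heap: [23, 4, 7, -7, -6, 6]
Extract 23: [7, 4, 6, -7, -6, 23]
Extract 7: [6, 4, -6, -7, 7, 23]
Extract 6: [4, -7, -6, 6, 7, 23]
Extract 4: [-6, -7, 4, 6, 7, 23]
Extract -6: [-7, -6, 4, 6, 7, 23]


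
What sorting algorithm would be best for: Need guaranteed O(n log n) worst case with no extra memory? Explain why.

Best choice: Heapsort
Reason: Heapsort is O(n log n) worst case and sorts in-place; quicksort can degrade to O(n^2)


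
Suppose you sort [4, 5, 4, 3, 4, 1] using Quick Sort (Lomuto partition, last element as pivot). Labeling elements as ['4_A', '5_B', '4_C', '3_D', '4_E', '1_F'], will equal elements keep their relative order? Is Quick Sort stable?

Trace Quick Sort on the labeled array (the key is the number; the letter only tracks identity):
  Partition indices 0..5 around pivot 1_F -> [1_F, 5_B, 4_C, 3_D, 4_E, 4_A]
  Partition indices 1..5 around pivot 4_A -> [1_F, 4_C, 3_D, 4_E, 4_A, 5_B]
  Partition indices 1..3 around pivot 4_E -> [1_F, 4_C, 3_D, 4_E, 4_A, 5_B]
  Partition indices 1..2 around pivot 3_D -> [1_F, 3_D, 4_C, 4_E, 4_A, 5_B]
Final order: [1_F, 3_D, 4_C, 4_E, 4_A, 5_B]
Equal keys:
  value 4: originally 4_A, 4_C, 4_E; after sorting 4_C, 4_E, 4_A -> order changed
Equal keys were reordered, so Quick Sort is not stable: partition swaps elements across long distances and can reorder equal keys. (One such input is enough; an unstable sort may happen to preserve order on other inputs, but it gives no guarantee.)
Answer: Not stable


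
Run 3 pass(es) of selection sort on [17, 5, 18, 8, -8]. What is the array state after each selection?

Pass 1: Select minimum -8 at index 4, swap -> [-8, 5, 18, 8, 17]
Pass 2: Select minimum 5 at index 1, swap -> [-8, 5, 18, 8, 17]
Pass 3: Select minimum 8 at index 3, swap -> [-8, 5, 8, 18, 17]


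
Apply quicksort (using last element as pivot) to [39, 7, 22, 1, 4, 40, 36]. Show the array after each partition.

Partition 1: pivot=36 at index 4 -> [7, 22, 1, 4, 36, 40, 39]
Partition 2: pivot=4 at index 1 -> [1, 4, 7, 22, 36, 40, 39]
Partition 3: pivot=22 at index 3 -> [1, 4, 7, 22, 36, 40, 39]
Partition 4: pivot=39 at index 5 -> [1, 4, 7, 22, 36, 39, 40]


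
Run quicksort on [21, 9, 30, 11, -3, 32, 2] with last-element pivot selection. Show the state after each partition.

Partition 1: pivot=2 at index 1 -> [-3, 2, 30, 11, 21, 32, 9]
Partition 2: pivot=9 at index 2 -> [-3, 2, 9, 11, 21, 32, 30]
Partition 3: pivot=30 at index 5 -> [-3, 2, 9, 11, 21, 30, 32]
Partition 4: pivot=21 at index 4 -> [-3, 2, 9, 11, 21, 30, 32]


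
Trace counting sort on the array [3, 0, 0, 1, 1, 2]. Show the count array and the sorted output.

Count array: [2, 2, 1, 1]
(count[i] = number of elements equal to i)
Cumulative count: [2, 4, 5, 6]
Sorted: [0, 0, 1, 1, 2, 3]


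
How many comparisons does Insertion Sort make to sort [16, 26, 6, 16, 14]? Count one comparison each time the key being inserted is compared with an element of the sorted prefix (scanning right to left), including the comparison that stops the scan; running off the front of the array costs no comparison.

Insert 26: 16 <= 26 (stop) = 1 comparison(s) -> [16, 26, 6, 16, 14]
Insert 6: 26 > 6 (shift), 16 > 6 (shift), reached front = 2 comparison(s) -> [6, 16, 26, 16, 14]
Insert 16: 26 > 16 (shift), 16 <= 16 (stop) = 2 comparison(s) -> [6, 16, 16, 26, 14]
Insert 14: 26 > 14 (shift), 16 > 14 (shift), 16 > 14 (shift), 6 <= 14 (stop) = 4 comparison(s) -> [6, 14, 16, 16, 26]
Total comparisons: 1 + 2 + 2 + 4 = 9


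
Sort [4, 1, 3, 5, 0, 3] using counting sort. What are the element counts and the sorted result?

Count array: [1, 1, 0, 2, 1, 1]
(count[i] = number of elements equal to i)
Cumulative count: [1, 2, 2, 4, 5, 6]
Sorted: [0, 1, 3, 3, 4, 5]


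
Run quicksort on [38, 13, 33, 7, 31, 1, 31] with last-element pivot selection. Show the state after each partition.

Partition 1: pivot=31 at index 4 -> [13, 7, 31, 1, 31, 38, 33]
Partition 2: pivot=1 at index 0 -> [1, 7, 31, 13, 31, 38, 33]
Partition 3: pivot=13 at index 2 -> [1, 7, 13, 31, 31, 38, 33]
Partition 4: pivot=33 at index 5 -> [1, 7, 13, 31, 31, 33, 38]


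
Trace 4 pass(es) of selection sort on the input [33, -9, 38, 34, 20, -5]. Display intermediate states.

Pass 1: Select minimum -9 at index 1, swap -> [-9, 33, 38, 34, 20, -5]
Pass 2: Select minimum -5 at index 5, swap -> [-9, -5, 38, 34, 20, 33]
Pass 3: Select minimum 20 at index 4, swap -> [-9, -5, 20, 34, 38, 33]
Pass 4: Select minimum 33 at index 5, swap -> [-9, -5, 20, 33, 38, 34]


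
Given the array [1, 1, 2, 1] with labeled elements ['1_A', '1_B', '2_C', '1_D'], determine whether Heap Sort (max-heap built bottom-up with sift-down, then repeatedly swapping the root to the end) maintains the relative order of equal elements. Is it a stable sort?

Trace Heap Sort on the labeled array (the key is the number; the letter only tracks identity):
  Build max-heap: [2_C, 1_B, 1_A, 1_D]
  Swap root 2_C to index 3, re-heapify first 3 -> [1_D, 1_B, 1_A, 2_C]
  Swap root 1_D to index 2, re-heapify first 2 -> [1_A, 1_B, 1_D, 2_C]
  Swap root 1_A to index 1, re-heapify first 1 -> [1_B, 1_A, 1_D, 2_C]
Final order: [1_B, 1_A, 1_D, 2_C]
Equal keys:
  value 1: originally 1_A, 1_B, 1_D; after sorting 1_B, 1_A, 1_D -> order changed
Equal keys were reordered, so Heap Sort is not stable: heap construction and root-to-end swaps move elements without regard to the original order of equal keys. (One such input is enough; an unstable sort may happen to preserve order on other inputs, but it gives no guarantee.)
Answer: Not stable


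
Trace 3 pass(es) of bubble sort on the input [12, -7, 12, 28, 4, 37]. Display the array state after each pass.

After pass 1: [-7, 12, 12, 4, 28, 37] (2 swaps)
After pass 2: [-7, 12, 4, 12, 28, 37] (1 swaps)
After pass 3: [-7, 4, 12, 12, 28, 37] (1 swaps)
Total swaps: 4
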